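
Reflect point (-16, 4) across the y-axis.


Reflection across y-axis: (x, y) -> (-x, y)
(-16, 4) -> (16, 4)

(16, 4)


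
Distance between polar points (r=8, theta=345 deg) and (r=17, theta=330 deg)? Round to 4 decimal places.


d = sqrt(r1^2 + r2^2 - 2*r1*r2*cos(t2-t1))
d = sqrt(8^2 + 17^2 - 2*8*17*cos(330-345)) = 9.501

9.501


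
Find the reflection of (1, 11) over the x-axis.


Reflection across x-axis: (x, y) -> (x, -y)
(1, 11) -> (1, -11)

(1, -11)


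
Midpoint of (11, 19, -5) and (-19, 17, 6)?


Midpoint = ((11+-19)/2, (19+17)/2, (-5+6)/2) = (-4, 18, 0.5)

(-4, 18, 0.5)


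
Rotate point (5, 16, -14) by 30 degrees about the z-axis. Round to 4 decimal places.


x' = 5*cos(30) - 16*sin(30) = -3.6699
y' = 5*sin(30) + 16*cos(30) = 16.3564
z' = -14

(-3.6699, 16.3564, -14)


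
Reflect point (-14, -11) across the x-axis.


Reflection across x-axis: (x, y) -> (x, -y)
(-14, -11) -> (-14, 11)

(-14, 11)


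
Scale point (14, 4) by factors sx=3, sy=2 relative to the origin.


Scaling: (x*sx, y*sy) = (14*3, 4*2) = (42, 8)

(42, 8)


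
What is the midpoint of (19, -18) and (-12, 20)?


Midpoint = ((19+-12)/2, (-18+20)/2) = (3.5, 1)

(3.5, 1)


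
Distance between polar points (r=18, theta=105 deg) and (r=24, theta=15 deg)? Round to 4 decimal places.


d = sqrt(r1^2 + r2^2 - 2*r1*r2*cos(t2-t1))
d = sqrt(18^2 + 24^2 - 2*18*24*cos(15-105)) = 30

30


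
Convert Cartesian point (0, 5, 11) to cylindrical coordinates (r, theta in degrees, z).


r = sqrt(0^2 + 5^2) = 5
theta = atan2(5, 0) = 90 deg
z = 11

r = 5, theta = 90 deg, z = 11


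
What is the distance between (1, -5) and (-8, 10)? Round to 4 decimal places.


d = sqrt((-8-1)^2 + (10--5)^2) = 17.4929

17.4929


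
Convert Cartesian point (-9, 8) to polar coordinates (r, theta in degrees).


r = sqrt((-9)^2 + 8^2) = 12.0416
theta = atan2(8, -9) = 138.3665 degrees

r = 12.0416, theta = 138.3665 degrees


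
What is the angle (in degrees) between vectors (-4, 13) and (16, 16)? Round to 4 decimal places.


dot = -4*16 + 13*16 = 144
|u| = 13.6015, |v| = 22.6274
cos(angle) = 0.4679
angle = 62.1027 degrees

62.1027 degrees


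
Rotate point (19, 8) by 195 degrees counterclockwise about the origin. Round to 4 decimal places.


x' = 19*cos(195) - 8*sin(195) = -16.282
y' = 19*sin(195) + 8*cos(195) = -12.645

(-16.282, -12.645)


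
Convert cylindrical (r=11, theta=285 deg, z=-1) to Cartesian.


x = 11 * cos(285) = 2.847
y = 11 * sin(285) = -10.6252
z = -1

(2.847, -10.6252, -1)


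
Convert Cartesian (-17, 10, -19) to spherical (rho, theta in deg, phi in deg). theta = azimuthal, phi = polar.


rho = sqrt((-17)^2 + 10^2 + (-19)^2) = 27.3861
theta = atan2(10, -17) = 149.5345 deg
phi = acos(-19/27.3861) = 133.9302 deg

rho = 27.3861, theta = 149.5345 deg, phi = 133.9302 deg


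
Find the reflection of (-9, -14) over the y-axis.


Reflection across y-axis: (x, y) -> (-x, y)
(-9, -14) -> (9, -14)

(9, -14)


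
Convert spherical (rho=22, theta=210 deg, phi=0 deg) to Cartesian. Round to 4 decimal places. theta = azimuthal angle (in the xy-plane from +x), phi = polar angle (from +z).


x = 22 * sin(0) * cos(210) = 0
y = 22 * sin(0) * sin(210) = 0
z = 22 * cos(0) = 22

(0, 0, 22)


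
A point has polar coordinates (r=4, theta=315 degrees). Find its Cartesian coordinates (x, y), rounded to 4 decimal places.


x = 4 * cos(315) = 2.8284
y = 4 * sin(315) = -2.8284

(2.8284, -2.8284)


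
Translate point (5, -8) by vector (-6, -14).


Translation: (x+dx, y+dy) = (5+-6, -8+-14) = (-1, -22)

(-1, -22)


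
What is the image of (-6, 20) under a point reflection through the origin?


Reflection through origin: (x, y) -> (-x, -y)
(-6, 20) -> (6, -20)

(6, -20)


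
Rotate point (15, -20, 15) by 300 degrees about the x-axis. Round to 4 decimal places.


x' = 15
y' = -20*cos(300) - 15*sin(300) = 2.9904
z' = -20*sin(300) + 15*cos(300) = 24.8205

(15, 2.9904, 24.8205)


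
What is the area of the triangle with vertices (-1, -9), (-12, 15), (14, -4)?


Area = |x1(y2-y3) + x2(y3-y1) + x3(y1-y2)| / 2
= |-1*(15--4) + -12*(-4--9) + 14*(-9-15)| / 2
= 207.5

207.5


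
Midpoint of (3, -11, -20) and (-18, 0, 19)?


Midpoint = ((3+-18)/2, (-11+0)/2, (-20+19)/2) = (-7.5, -5.5, -0.5)

(-7.5, -5.5, -0.5)


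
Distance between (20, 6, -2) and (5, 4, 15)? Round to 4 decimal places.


d = sqrt((5-20)^2 + (4-6)^2 + (15--2)^2) = 22.7596

22.7596


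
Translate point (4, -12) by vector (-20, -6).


Translation: (x+dx, y+dy) = (4+-20, -12+-6) = (-16, -18)

(-16, -18)


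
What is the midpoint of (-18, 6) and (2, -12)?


Midpoint = ((-18+2)/2, (6+-12)/2) = (-8, -3)

(-8, -3)


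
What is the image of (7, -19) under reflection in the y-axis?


Reflection across y-axis: (x, y) -> (-x, y)
(7, -19) -> (-7, -19)

(-7, -19)


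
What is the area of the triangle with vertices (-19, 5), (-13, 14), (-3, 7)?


Area = |x1(y2-y3) + x2(y3-y1) + x3(y1-y2)| / 2
= |-19*(14-7) + -13*(7-5) + -3*(5-14)| / 2
= 66

66


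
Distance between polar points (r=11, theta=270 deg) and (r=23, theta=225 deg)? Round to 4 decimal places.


d = sqrt(r1^2 + r2^2 - 2*r1*r2*cos(t2-t1))
d = sqrt(11^2 + 23^2 - 2*11*23*cos(225-270)) = 17.094

17.094


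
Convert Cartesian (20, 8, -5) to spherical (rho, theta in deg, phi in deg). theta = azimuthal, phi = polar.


rho = sqrt(20^2 + 8^2 + (-5)^2) = 22.1133
theta = atan2(8, 20) = 21.8014 deg
phi = acos(-5/22.1133) = 103.068 deg

rho = 22.1133, theta = 21.8014 deg, phi = 103.068 deg


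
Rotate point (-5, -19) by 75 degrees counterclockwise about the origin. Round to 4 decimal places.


x' = -5*cos(75) - -19*sin(75) = 17.0585
y' = -5*sin(75) + -19*cos(75) = -9.7472

(17.0585, -9.7472)


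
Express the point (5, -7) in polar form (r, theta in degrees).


r = sqrt(5^2 + (-7)^2) = 8.6023
theta = atan2(-7, 5) = 305.5377 degrees

r = 8.6023, theta = 305.5377 degrees


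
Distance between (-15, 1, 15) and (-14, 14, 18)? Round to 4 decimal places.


d = sqrt((-14--15)^2 + (14-1)^2 + (18-15)^2) = 13.3791

13.3791


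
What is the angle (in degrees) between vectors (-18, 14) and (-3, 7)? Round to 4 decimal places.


dot = -18*-3 + 14*7 = 152
|u| = 22.8035, |v| = 7.6158
cos(angle) = 0.8752
angle = 28.9264 degrees

28.9264 degrees


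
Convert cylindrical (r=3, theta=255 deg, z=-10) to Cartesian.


x = 3 * cos(255) = -0.7765
y = 3 * sin(255) = -2.8978
z = -10

(-0.7765, -2.8978, -10)


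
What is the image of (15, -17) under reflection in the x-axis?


Reflection across x-axis: (x, y) -> (x, -y)
(15, -17) -> (15, 17)

(15, 17)


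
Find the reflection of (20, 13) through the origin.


Reflection through origin: (x, y) -> (-x, -y)
(20, 13) -> (-20, -13)

(-20, -13)


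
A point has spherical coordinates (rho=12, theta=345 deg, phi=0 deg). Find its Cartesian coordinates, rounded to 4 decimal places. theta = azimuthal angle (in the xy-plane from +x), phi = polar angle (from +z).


x = 12 * sin(0) * cos(345) = 0
y = 12 * sin(0) * sin(345) = 0
z = 12 * cos(0) = 12

(0, 0, 12)


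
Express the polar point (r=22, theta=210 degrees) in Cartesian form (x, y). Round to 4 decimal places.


x = 22 * cos(210) = -19.0526
y = 22 * sin(210) = -11

(-19.0526, -11)


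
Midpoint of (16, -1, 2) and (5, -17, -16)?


Midpoint = ((16+5)/2, (-1+-17)/2, (2+-16)/2) = (10.5, -9, -7)

(10.5, -9, -7)


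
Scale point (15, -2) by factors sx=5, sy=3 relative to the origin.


Scaling: (x*sx, y*sy) = (15*5, -2*3) = (75, -6)

(75, -6)


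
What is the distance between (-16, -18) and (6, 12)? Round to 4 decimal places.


d = sqrt((6--16)^2 + (12--18)^2) = 37.2022

37.2022


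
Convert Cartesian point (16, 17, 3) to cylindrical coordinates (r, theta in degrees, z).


r = sqrt(16^2 + 17^2) = 23.3452
theta = atan2(17, 16) = 46.7357 deg
z = 3

r = 23.3452, theta = 46.7357 deg, z = 3


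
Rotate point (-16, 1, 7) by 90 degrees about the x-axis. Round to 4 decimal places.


x' = -16
y' = 1*cos(90) - 7*sin(90) = -7
z' = 1*sin(90) + 7*cos(90) = 1

(-16, -7, 1)


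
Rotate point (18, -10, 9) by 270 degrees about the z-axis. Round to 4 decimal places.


x' = 18*cos(270) - -10*sin(270) = -10
y' = 18*sin(270) + -10*cos(270) = -18
z' = 9

(-10, -18, 9)


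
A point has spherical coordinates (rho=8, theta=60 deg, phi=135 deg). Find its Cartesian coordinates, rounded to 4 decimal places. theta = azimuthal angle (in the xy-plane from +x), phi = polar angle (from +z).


x = 8 * sin(135) * cos(60) = 2.8284
y = 8 * sin(135) * sin(60) = 4.899
z = 8 * cos(135) = -5.6569

(2.8284, 4.899, -5.6569)


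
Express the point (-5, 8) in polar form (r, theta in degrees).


r = sqrt((-5)^2 + 8^2) = 9.434
theta = atan2(8, -5) = 122.0054 degrees

r = 9.434, theta = 122.0054 degrees


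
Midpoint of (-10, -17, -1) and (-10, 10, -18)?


Midpoint = ((-10+-10)/2, (-17+10)/2, (-1+-18)/2) = (-10, -3.5, -9.5)

(-10, -3.5, -9.5)


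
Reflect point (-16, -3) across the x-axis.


Reflection across x-axis: (x, y) -> (x, -y)
(-16, -3) -> (-16, 3)

(-16, 3)


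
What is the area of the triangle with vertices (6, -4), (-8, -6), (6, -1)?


Area = |x1(y2-y3) + x2(y3-y1) + x3(y1-y2)| / 2
= |6*(-6--1) + -8*(-1--4) + 6*(-4--6)| / 2
= 21

21


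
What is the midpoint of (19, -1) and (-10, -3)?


Midpoint = ((19+-10)/2, (-1+-3)/2) = (4.5, -2)

(4.5, -2)


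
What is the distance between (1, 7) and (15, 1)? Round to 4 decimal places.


d = sqrt((15-1)^2 + (1-7)^2) = 15.2315

15.2315


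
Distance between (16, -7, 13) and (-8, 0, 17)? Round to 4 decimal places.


d = sqrt((-8-16)^2 + (0--7)^2 + (17-13)^2) = 25.318

25.318


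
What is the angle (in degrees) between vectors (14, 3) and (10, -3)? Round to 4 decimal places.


dot = 14*10 + 3*-3 = 131
|u| = 14.3178, |v| = 10.4403
cos(angle) = 0.8764
angle = 28.794 degrees

28.794 degrees


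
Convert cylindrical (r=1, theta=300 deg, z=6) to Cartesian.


x = 1 * cos(300) = 0.5
y = 1 * sin(300) = -0.866
z = 6

(0.5, -0.866, 6)


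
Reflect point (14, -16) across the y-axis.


Reflection across y-axis: (x, y) -> (-x, y)
(14, -16) -> (-14, -16)

(-14, -16)


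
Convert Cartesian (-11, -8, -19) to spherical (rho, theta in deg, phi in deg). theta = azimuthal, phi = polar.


rho = sqrt((-11)^2 + (-8)^2 + (-19)^2) = 23.3666
theta = atan2(-8, -11) = 216.0274 deg
phi = acos(-19/23.3666) = 144.4024 deg

rho = 23.3666, theta = 216.0274 deg, phi = 144.4024 deg


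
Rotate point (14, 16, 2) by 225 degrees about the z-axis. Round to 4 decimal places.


x' = 14*cos(225) - 16*sin(225) = 1.4142
y' = 14*sin(225) + 16*cos(225) = -21.2132
z' = 2

(1.4142, -21.2132, 2)


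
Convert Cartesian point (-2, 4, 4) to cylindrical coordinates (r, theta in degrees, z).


r = sqrt((-2)^2 + 4^2) = 4.4721
theta = atan2(4, -2) = 116.5651 deg
z = 4

r = 4.4721, theta = 116.5651 deg, z = 4


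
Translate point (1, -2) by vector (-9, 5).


Translation: (x+dx, y+dy) = (1+-9, -2+5) = (-8, 3)

(-8, 3)


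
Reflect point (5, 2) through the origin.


Reflection through origin: (x, y) -> (-x, -y)
(5, 2) -> (-5, -2)

(-5, -2)


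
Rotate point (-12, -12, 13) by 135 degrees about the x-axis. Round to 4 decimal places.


x' = -12
y' = -12*cos(135) - 13*sin(135) = -0.7071
z' = -12*sin(135) + 13*cos(135) = -17.6777

(-12, -0.7071, -17.6777)


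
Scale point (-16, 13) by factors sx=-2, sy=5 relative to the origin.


Scaling: (x*sx, y*sy) = (-16*-2, 13*5) = (32, 65)

(32, 65)


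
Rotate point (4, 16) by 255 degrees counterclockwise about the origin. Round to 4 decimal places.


x' = 4*cos(255) - 16*sin(255) = 14.4195
y' = 4*sin(255) + 16*cos(255) = -8.0048

(14.4195, -8.0048)


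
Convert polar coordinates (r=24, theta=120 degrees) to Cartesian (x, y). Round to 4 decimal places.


x = 24 * cos(120) = -12
y = 24 * sin(120) = 20.7846

(-12, 20.7846)


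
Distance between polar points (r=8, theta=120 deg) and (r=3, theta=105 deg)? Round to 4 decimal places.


d = sqrt(r1^2 + r2^2 - 2*r1*r2*cos(t2-t1))
d = sqrt(8^2 + 3^2 - 2*8*3*cos(105-120)) = 5.161

5.161


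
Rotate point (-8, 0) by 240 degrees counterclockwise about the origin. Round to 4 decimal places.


x' = -8*cos(240) - 0*sin(240) = 4
y' = -8*sin(240) + 0*cos(240) = 6.9282

(4, 6.9282)


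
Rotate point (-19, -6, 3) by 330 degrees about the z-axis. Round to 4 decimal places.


x' = -19*cos(330) - -6*sin(330) = -19.4545
y' = -19*sin(330) + -6*cos(330) = 4.3038
z' = 3

(-19.4545, 4.3038, 3)


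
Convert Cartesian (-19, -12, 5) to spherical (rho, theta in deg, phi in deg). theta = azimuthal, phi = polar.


rho = sqrt((-19)^2 + (-12)^2 + 5^2) = 23.0217
theta = atan2(-12, -19) = 212.2756 deg
phi = acos(5/23.0217) = 77.4562 deg

rho = 23.0217, theta = 212.2756 deg, phi = 77.4562 deg


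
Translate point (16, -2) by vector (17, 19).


Translation: (x+dx, y+dy) = (16+17, -2+19) = (33, 17)

(33, 17)


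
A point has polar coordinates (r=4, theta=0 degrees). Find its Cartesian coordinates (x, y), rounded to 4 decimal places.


x = 4 * cos(0) = 4
y = 4 * sin(0) = 0

(4, 0)


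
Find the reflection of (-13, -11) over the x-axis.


Reflection across x-axis: (x, y) -> (x, -y)
(-13, -11) -> (-13, 11)

(-13, 11)


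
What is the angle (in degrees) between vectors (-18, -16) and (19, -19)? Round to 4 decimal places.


dot = -18*19 + -16*-19 = -38
|u| = 24.0832, |v| = 26.8701
cos(angle) = -0.0587
angle = 93.3665 degrees

93.3665 degrees


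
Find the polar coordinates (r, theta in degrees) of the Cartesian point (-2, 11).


r = sqrt((-2)^2 + 11^2) = 11.1803
theta = atan2(11, -2) = 100.3048 degrees

r = 11.1803, theta = 100.3048 degrees


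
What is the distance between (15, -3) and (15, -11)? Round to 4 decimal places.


d = sqrt((15-15)^2 + (-11--3)^2) = 8

8


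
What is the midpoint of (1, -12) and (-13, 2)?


Midpoint = ((1+-13)/2, (-12+2)/2) = (-6, -5)

(-6, -5)


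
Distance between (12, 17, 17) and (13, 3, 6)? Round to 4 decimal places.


d = sqrt((13-12)^2 + (3-17)^2 + (6-17)^2) = 17.8326

17.8326


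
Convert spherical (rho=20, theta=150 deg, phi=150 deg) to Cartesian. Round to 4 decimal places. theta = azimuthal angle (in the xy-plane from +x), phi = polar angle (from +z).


x = 20 * sin(150) * cos(150) = -8.6603
y = 20 * sin(150) * sin(150) = 5
z = 20 * cos(150) = -17.3205

(-8.6603, 5, -17.3205)


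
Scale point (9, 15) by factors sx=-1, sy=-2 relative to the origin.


Scaling: (x*sx, y*sy) = (9*-1, 15*-2) = (-9, -30)

(-9, -30)


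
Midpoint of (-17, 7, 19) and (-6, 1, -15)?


Midpoint = ((-17+-6)/2, (7+1)/2, (19+-15)/2) = (-11.5, 4, 2)

(-11.5, 4, 2)


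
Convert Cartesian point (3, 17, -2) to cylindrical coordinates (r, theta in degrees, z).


r = sqrt(3^2 + 17^2) = 17.2627
theta = atan2(17, 3) = 79.992 deg
z = -2

r = 17.2627, theta = 79.992 deg, z = -2


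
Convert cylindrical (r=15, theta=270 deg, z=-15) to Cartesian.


x = 15 * cos(270) = 0
y = 15 * sin(270) = -15
z = -15

(0, -15, -15)


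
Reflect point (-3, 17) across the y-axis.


Reflection across y-axis: (x, y) -> (-x, y)
(-3, 17) -> (3, 17)

(3, 17)


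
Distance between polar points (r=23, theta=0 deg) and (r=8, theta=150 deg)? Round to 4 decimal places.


d = sqrt(r1^2 + r2^2 - 2*r1*r2*cos(t2-t1))
d = sqrt(23^2 + 8^2 - 2*23*8*cos(150-0)) = 30.1943

30.1943


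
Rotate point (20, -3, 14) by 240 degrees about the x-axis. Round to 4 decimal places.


x' = 20
y' = -3*cos(240) - 14*sin(240) = 13.6244
z' = -3*sin(240) + 14*cos(240) = -4.4019

(20, 13.6244, -4.4019)


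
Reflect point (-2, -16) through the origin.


Reflection through origin: (x, y) -> (-x, -y)
(-2, -16) -> (2, 16)

(2, 16)


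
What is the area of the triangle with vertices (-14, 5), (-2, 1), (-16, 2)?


Area = |x1(y2-y3) + x2(y3-y1) + x3(y1-y2)| / 2
= |-14*(1-2) + -2*(2-5) + -16*(5-1)| / 2
= 22

22


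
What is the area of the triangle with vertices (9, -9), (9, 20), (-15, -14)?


Area = |x1(y2-y3) + x2(y3-y1) + x3(y1-y2)| / 2
= |9*(20--14) + 9*(-14--9) + -15*(-9-20)| / 2
= 348

348


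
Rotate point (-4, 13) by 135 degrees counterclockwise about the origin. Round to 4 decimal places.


x' = -4*cos(135) - 13*sin(135) = -6.364
y' = -4*sin(135) + 13*cos(135) = -12.0208

(-6.364, -12.0208)


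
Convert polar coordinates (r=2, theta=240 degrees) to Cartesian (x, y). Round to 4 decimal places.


x = 2 * cos(240) = -1
y = 2 * sin(240) = -1.7321

(-1, -1.7321)


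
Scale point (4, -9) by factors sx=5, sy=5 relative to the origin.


Scaling: (x*sx, y*sy) = (4*5, -9*5) = (20, -45)

(20, -45)


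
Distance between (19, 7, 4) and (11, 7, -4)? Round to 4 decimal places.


d = sqrt((11-19)^2 + (7-7)^2 + (-4-4)^2) = 11.3137

11.3137


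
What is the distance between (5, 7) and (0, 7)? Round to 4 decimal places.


d = sqrt((0-5)^2 + (7-7)^2) = 5

5


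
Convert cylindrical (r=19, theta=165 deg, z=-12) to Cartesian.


x = 19 * cos(165) = -18.3526
y = 19 * sin(165) = 4.9176
z = -12

(-18.3526, 4.9176, -12)


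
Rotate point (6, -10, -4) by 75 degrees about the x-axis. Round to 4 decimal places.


x' = 6
y' = -10*cos(75) - -4*sin(75) = 1.2755
z' = -10*sin(75) + -4*cos(75) = -10.6945

(6, 1.2755, -10.6945)


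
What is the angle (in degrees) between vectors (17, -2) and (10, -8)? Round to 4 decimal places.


dot = 17*10 + -2*-8 = 186
|u| = 17.1172, |v| = 12.8062
cos(angle) = 0.8485
angle = 31.95 degrees

31.95 degrees


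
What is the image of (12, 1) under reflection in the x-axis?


Reflection across x-axis: (x, y) -> (x, -y)
(12, 1) -> (12, -1)

(12, -1)


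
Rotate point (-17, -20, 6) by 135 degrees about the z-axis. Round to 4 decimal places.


x' = -17*cos(135) - -20*sin(135) = 26.163
y' = -17*sin(135) + -20*cos(135) = 2.1213
z' = 6

(26.163, 2.1213, 6)


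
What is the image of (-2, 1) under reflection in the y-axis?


Reflection across y-axis: (x, y) -> (-x, y)
(-2, 1) -> (2, 1)

(2, 1)


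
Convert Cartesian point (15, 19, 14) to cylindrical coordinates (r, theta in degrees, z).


r = sqrt(15^2 + 19^2) = 24.2074
theta = atan2(19, 15) = 51.7098 deg
z = 14

r = 24.2074, theta = 51.7098 deg, z = 14


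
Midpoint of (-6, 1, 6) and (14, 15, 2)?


Midpoint = ((-6+14)/2, (1+15)/2, (6+2)/2) = (4, 8, 4)

(4, 8, 4)


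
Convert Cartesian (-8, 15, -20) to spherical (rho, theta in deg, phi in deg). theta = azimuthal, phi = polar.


rho = sqrt((-8)^2 + 15^2 + (-20)^2) = 26.2488
theta = atan2(15, -8) = 118.0725 deg
phi = acos(-20/26.2488) = 139.6355 deg

rho = 26.2488, theta = 118.0725 deg, phi = 139.6355 deg


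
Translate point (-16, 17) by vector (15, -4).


Translation: (x+dx, y+dy) = (-16+15, 17+-4) = (-1, 13)

(-1, 13)


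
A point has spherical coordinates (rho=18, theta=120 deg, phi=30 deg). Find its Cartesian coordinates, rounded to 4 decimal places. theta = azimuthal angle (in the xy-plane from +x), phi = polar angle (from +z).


x = 18 * sin(30) * cos(120) = -4.5
y = 18 * sin(30) * sin(120) = 7.7942
z = 18 * cos(30) = 15.5885

(-4.5, 7.7942, 15.5885)


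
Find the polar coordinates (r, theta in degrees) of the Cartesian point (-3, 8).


r = sqrt((-3)^2 + 8^2) = 8.544
theta = atan2(8, -3) = 110.556 degrees

r = 8.544, theta = 110.556 degrees


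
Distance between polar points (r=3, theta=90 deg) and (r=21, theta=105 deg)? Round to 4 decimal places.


d = sqrt(r1^2 + r2^2 - 2*r1*r2*cos(t2-t1))
d = sqrt(3^2 + 21^2 - 2*3*21*cos(105-90)) = 18.1189

18.1189


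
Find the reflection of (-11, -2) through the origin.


Reflection through origin: (x, y) -> (-x, -y)
(-11, -2) -> (11, 2)

(11, 2)


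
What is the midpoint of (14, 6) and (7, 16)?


Midpoint = ((14+7)/2, (6+16)/2) = (10.5, 11)

(10.5, 11)


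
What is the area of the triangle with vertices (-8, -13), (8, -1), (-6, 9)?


Area = |x1(y2-y3) + x2(y3-y1) + x3(y1-y2)| / 2
= |-8*(-1-9) + 8*(9--13) + -6*(-13--1)| / 2
= 164

164


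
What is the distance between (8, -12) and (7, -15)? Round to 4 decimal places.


d = sqrt((7-8)^2 + (-15--12)^2) = 3.1623

3.1623


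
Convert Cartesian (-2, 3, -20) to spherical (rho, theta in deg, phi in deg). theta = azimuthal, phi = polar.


rho = sqrt((-2)^2 + 3^2 + (-20)^2) = 20.3224
theta = atan2(3, -2) = 123.6901 deg
phi = acos(-20/20.3224) = 169.7806 deg

rho = 20.3224, theta = 123.6901 deg, phi = 169.7806 deg


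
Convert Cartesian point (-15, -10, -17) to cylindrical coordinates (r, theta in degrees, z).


r = sqrt((-15)^2 + (-10)^2) = 18.0278
theta = atan2(-10, -15) = 213.6901 deg
z = -17

r = 18.0278, theta = 213.6901 deg, z = -17


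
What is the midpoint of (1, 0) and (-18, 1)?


Midpoint = ((1+-18)/2, (0+1)/2) = (-8.5, 0.5)

(-8.5, 0.5)


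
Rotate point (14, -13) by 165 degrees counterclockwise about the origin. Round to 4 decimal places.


x' = 14*cos(165) - -13*sin(165) = -10.1583
y' = 14*sin(165) + -13*cos(165) = 16.1805

(-10.1583, 16.1805)


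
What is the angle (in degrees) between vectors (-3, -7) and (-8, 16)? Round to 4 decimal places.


dot = -3*-8 + -7*16 = -88
|u| = 7.6158, |v| = 17.8885
cos(angle) = -0.6459
angle = 130.2364 degrees

130.2364 degrees


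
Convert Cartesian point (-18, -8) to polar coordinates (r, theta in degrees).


r = sqrt((-18)^2 + (-8)^2) = 19.6977
theta = atan2(-8, -18) = 203.9625 degrees

r = 19.6977, theta = 203.9625 degrees


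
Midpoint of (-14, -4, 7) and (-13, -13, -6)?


Midpoint = ((-14+-13)/2, (-4+-13)/2, (7+-6)/2) = (-13.5, -8.5, 0.5)

(-13.5, -8.5, 0.5)


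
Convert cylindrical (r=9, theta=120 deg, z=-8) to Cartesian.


x = 9 * cos(120) = -4.5
y = 9 * sin(120) = 7.7942
z = -8

(-4.5, 7.7942, -8)


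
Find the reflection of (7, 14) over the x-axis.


Reflection across x-axis: (x, y) -> (x, -y)
(7, 14) -> (7, -14)

(7, -14)


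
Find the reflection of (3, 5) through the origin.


Reflection through origin: (x, y) -> (-x, -y)
(3, 5) -> (-3, -5)

(-3, -5)


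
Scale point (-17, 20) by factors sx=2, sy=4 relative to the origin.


Scaling: (x*sx, y*sy) = (-17*2, 20*4) = (-34, 80)

(-34, 80)


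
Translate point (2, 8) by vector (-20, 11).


Translation: (x+dx, y+dy) = (2+-20, 8+11) = (-18, 19)

(-18, 19)


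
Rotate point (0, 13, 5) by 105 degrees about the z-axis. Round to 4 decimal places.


x' = 0*cos(105) - 13*sin(105) = -12.557
y' = 0*sin(105) + 13*cos(105) = -3.3646
z' = 5

(-12.557, -3.3646, 5)


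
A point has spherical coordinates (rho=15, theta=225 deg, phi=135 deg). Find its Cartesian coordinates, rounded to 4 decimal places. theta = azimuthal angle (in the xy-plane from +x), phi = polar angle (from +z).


x = 15 * sin(135) * cos(225) = -7.5
y = 15 * sin(135) * sin(225) = -7.5
z = 15 * cos(135) = -10.6066

(-7.5, -7.5, -10.6066)


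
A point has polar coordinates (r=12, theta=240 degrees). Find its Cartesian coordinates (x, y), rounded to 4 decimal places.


x = 12 * cos(240) = -6
y = 12 * sin(240) = -10.3923

(-6, -10.3923)


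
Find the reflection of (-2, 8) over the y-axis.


Reflection across y-axis: (x, y) -> (-x, y)
(-2, 8) -> (2, 8)

(2, 8)


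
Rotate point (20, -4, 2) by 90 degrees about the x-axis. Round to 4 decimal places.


x' = 20
y' = -4*cos(90) - 2*sin(90) = -2
z' = -4*sin(90) + 2*cos(90) = -4

(20, -2, -4)


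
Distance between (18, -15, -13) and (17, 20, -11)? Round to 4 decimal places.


d = sqrt((17-18)^2 + (20--15)^2 + (-11--13)^2) = 35.0714

35.0714


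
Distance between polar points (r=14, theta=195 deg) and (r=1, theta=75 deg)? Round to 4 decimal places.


d = sqrt(r1^2 + r2^2 - 2*r1*r2*cos(t2-t1))
d = sqrt(14^2 + 1^2 - 2*14*1*cos(75-195)) = 14.5258

14.5258


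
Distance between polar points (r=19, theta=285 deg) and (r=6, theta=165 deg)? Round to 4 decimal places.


d = sqrt(r1^2 + r2^2 - 2*r1*r2*cos(t2-t1))
d = sqrt(19^2 + 6^2 - 2*19*6*cos(165-285)) = 22.6053

22.6053


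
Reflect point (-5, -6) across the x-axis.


Reflection across x-axis: (x, y) -> (x, -y)
(-5, -6) -> (-5, 6)

(-5, 6)


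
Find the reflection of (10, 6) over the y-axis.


Reflection across y-axis: (x, y) -> (-x, y)
(10, 6) -> (-10, 6)

(-10, 6)


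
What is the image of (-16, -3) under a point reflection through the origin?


Reflection through origin: (x, y) -> (-x, -y)
(-16, -3) -> (16, 3)

(16, 3)


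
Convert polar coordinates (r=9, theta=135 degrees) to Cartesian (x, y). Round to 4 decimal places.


x = 9 * cos(135) = -6.364
y = 9 * sin(135) = 6.364

(-6.364, 6.364)


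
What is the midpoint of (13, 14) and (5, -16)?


Midpoint = ((13+5)/2, (14+-16)/2) = (9, -1)

(9, -1)


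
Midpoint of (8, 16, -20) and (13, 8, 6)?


Midpoint = ((8+13)/2, (16+8)/2, (-20+6)/2) = (10.5, 12, -7)

(10.5, 12, -7)


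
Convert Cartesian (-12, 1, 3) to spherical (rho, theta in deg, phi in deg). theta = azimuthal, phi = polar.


rho = sqrt((-12)^2 + 1^2 + 3^2) = 12.4097
theta = atan2(1, -12) = 175.2364 deg
phi = acos(3/12.4097) = 76.0103 deg

rho = 12.4097, theta = 175.2364 deg, phi = 76.0103 deg


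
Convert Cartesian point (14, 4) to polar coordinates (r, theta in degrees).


r = sqrt(14^2 + 4^2) = 14.5602
theta = atan2(4, 14) = 15.9454 degrees

r = 14.5602, theta = 15.9454 degrees


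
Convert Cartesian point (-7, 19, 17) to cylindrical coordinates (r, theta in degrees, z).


r = sqrt((-7)^2 + 19^2) = 20.2485
theta = atan2(19, -7) = 110.2249 deg
z = 17

r = 20.2485, theta = 110.2249 deg, z = 17


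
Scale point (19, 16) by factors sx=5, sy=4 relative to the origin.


Scaling: (x*sx, y*sy) = (19*5, 16*4) = (95, 64)

(95, 64)


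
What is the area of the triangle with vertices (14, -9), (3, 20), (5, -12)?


Area = |x1(y2-y3) + x2(y3-y1) + x3(y1-y2)| / 2
= |14*(20--12) + 3*(-12--9) + 5*(-9-20)| / 2
= 147

147


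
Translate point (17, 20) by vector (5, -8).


Translation: (x+dx, y+dy) = (17+5, 20+-8) = (22, 12)

(22, 12)


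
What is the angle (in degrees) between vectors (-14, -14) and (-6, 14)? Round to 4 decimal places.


dot = -14*-6 + -14*14 = -112
|u| = 19.799, |v| = 15.2315
cos(angle) = -0.3714
angle = 111.8014 degrees

111.8014 degrees


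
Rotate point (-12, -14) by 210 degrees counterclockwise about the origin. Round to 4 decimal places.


x' = -12*cos(210) - -14*sin(210) = 3.3923
y' = -12*sin(210) + -14*cos(210) = 18.1244

(3.3923, 18.1244)


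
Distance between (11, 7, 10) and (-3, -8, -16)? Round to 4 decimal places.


d = sqrt((-3-11)^2 + (-8-7)^2 + (-16-10)^2) = 33.121

33.121


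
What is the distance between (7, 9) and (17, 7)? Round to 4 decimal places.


d = sqrt((17-7)^2 + (7-9)^2) = 10.198

10.198


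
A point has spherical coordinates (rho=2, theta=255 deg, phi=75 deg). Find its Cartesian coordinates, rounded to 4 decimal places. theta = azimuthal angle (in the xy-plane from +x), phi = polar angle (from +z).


x = 2 * sin(75) * cos(255) = -0.5
y = 2 * sin(75) * sin(255) = -1.866
z = 2 * cos(75) = 0.5176

(-0.5, -1.866, 0.5176)


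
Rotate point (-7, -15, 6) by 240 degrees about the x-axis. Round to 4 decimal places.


x' = -7
y' = -15*cos(240) - 6*sin(240) = 12.6962
z' = -15*sin(240) + 6*cos(240) = 9.9904

(-7, 12.6962, 9.9904)


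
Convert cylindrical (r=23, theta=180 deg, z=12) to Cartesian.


x = 23 * cos(180) = -23
y = 23 * sin(180) = 0
z = 12

(-23, 0, 12)


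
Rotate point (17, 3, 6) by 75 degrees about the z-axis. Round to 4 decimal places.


x' = 17*cos(75) - 3*sin(75) = 1.5021
y' = 17*sin(75) + 3*cos(75) = 17.1972
z' = 6

(1.5021, 17.1972, 6)


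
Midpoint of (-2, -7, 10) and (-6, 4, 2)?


Midpoint = ((-2+-6)/2, (-7+4)/2, (10+2)/2) = (-4, -1.5, 6)

(-4, -1.5, 6)


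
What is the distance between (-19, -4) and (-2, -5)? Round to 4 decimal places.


d = sqrt((-2--19)^2 + (-5--4)^2) = 17.0294

17.0294


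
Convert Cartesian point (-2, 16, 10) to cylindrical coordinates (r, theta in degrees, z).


r = sqrt((-2)^2 + 16^2) = 16.1245
theta = atan2(16, -2) = 97.125 deg
z = 10

r = 16.1245, theta = 97.125 deg, z = 10


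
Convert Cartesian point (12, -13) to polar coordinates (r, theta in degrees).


r = sqrt(12^2 + (-13)^2) = 17.6918
theta = atan2(-13, 12) = 312.7094 degrees

r = 17.6918, theta = 312.7094 degrees


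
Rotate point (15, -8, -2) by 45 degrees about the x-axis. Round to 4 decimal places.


x' = 15
y' = -8*cos(45) - -2*sin(45) = -4.2426
z' = -8*sin(45) + -2*cos(45) = -7.0711

(15, -4.2426, -7.0711)


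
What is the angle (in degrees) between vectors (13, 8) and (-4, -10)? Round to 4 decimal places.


dot = 13*-4 + 8*-10 = -132
|u| = 15.2643, |v| = 10.7703
cos(angle) = -0.8029
angle = 143.4089 degrees

143.4089 degrees


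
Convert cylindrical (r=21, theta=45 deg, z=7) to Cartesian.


x = 21 * cos(45) = 14.8492
y = 21 * sin(45) = 14.8492
z = 7

(14.8492, 14.8492, 7)


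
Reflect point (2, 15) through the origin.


Reflection through origin: (x, y) -> (-x, -y)
(2, 15) -> (-2, -15)

(-2, -15)


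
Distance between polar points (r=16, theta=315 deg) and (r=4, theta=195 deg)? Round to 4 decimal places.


d = sqrt(r1^2 + r2^2 - 2*r1*r2*cos(t2-t1))
d = sqrt(16^2 + 4^2 - 2*16*4*cos(195-315)) = 18.3303

18.3303


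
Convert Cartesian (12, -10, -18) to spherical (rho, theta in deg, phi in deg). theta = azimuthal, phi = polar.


rho = sqrt(12^2 + (-10)^2 + (-18)^2) = 23.8328
theta = atan2(-10, 12) = 320.1944 deg
phi = acos(-18/23.8328) = 139.0484 deg

rho = 23.8328, theta = 320.1944 deg, phi = 139.0484 deg


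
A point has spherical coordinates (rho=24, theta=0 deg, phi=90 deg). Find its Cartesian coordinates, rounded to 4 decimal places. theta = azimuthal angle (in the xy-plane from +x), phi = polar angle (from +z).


x = 24 * sin(90) * cos(0) = 24
y = 24 * sin(90) * sin(0) = 0
z = 24 * cos(90) = 0

(24, 0, 0)


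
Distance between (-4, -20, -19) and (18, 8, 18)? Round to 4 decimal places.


d = sqrt((18--4)^2 + (8--20)^2 + (18--19)^2) = 51.3517

51.3517


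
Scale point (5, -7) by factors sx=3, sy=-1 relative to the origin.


Scaling: (x*sx, y*sy) = (5*3, -7*-1) = (15, 7)

(15, 7)


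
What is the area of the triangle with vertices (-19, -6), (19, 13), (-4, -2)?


Area = |x1(y2-y3) + x2(y3-y1) + x3(y1-y2)| / 2
= |-19*(13--2) + 19*(-2--6) + -4*(-6-13)| / 2
= 66.5

66.5


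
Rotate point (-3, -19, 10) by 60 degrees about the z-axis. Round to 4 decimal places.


x' = -3*cos(60) - -19*sin(60) = 14.9545
y' = -3*sin(60) + -19*cos(60) = -12.0981
z' = 10

(14.9545, -12.0981, 10)


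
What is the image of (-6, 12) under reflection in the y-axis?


Reflection across y-axis: (x, y) -> (-x, y)
(-6, 12) -> (6, 12)

(6, 12)


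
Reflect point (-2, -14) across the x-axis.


Reflection across x-axis: (x, y) -> (x, -y)
(-2, -14) -> (-2, 14)

(-2, 14)


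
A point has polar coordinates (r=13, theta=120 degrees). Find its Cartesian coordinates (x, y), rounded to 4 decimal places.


x = 13 * cos(120) = -6.5
y = 13 * sin(120) = 11.2583

(-6.5, 11.2583)


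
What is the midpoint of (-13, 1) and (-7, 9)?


Midpoint = ((-13+-7)/2, (1+9)/2) = (-10, 5)

(-10, 5)


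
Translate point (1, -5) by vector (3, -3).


Translation: (x+dx, y+dy) = (1+3, -5+-3) = (4, -8)

(4, -8)


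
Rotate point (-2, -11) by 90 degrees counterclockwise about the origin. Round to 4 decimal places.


x' = -2*cos(90) - -11*sin(90) = 11
y' = -2*sin(90) + -11*cos(90) = -2

(11, -2)


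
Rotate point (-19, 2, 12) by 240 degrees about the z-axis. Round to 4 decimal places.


x' = -19*cos(240) - 2*sin(240) = 11.2321
y' = -19*sin(240) + 2*cos(240) = 15.4545
z' = 12

(11.2321, 15.4545, 12)


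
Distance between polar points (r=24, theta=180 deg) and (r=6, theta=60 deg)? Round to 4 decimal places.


d = sqrt(r1^2 + r2^2 - 2*r1*r2*cos(t2-t1))
d = sqrt(24^2 + 6^2 - 2*24*6*cos(60-180)) = 27.4955

27.4955


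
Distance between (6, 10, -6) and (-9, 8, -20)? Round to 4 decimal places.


d = sqrt((-9-6)^2 + (8-10)^2 + (-20--6)^2) = 20.6155

20.6155


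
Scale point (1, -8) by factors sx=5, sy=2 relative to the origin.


Scaling: (x*sx, y*sy) = (1*5, -8*2) = (5, -16)

(5, -16)


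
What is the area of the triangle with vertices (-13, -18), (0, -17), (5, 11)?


Area = |x1(y2-y3) + x2(y3-y1) + x3(y1-y2)| / 2
= |-13*(-17-11) + 0*(11--18) + 5*(-18--17)| / 2
= 179.5

179.5


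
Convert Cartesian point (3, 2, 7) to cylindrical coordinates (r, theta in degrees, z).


r = sqrt(3^2 + 2^2) = 3.6056
theta = atan2(2, 3) = 33.6901 deg
z = 7

r = 3.6056, theta = 33.6901 deg, z = 7


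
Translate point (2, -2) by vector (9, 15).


Translation: (x+dx, y+dy) = (2+9, -2+15) = (11, 13)

(11, 13)


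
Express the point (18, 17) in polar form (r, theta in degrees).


r = sqrt(18^2 + 17^2) = 24.7588
theta = atan2(17, 18) = 43.3634 degrees

r = 24.7588, theta = 43.3634 degrees


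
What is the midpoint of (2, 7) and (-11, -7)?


Midpoint = ((2+-11)/2, (7+-7)/2) = (-4.5, 0)

(-4.5, 0)


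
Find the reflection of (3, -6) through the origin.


Reflection through origin: (x, y) -> (-x, -y)
(3, -6) -> (-3, 6)

(-3, 6)


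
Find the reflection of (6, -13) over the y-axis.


Reflection across y-axis: (x, y) -> (-x, y)
(6, -13) -> (-6, -13)

(-6, -13)


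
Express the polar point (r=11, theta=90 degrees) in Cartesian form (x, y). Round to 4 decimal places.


x = 11 * cos(90) = 0
y = 11 * sin(90) = 11

(0, 11)


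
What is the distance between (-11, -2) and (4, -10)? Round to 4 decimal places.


d = sqrt((4--11)^2 + (-10--2)^2) = 17

17


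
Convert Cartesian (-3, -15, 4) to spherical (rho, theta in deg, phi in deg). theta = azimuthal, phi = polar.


rho = sqrt((-3)^2 + (-15)^2 + 4^2) = 15.8114
theta = atan2(-15, -3) = 258.6901 deg
phi = acos(4/15.8114) = 75.3459 deg

rho = 15.8114, theta = 258.6901 deg, phi = 75.3459 deg


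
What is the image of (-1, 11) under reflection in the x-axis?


Reflection across x-axis: (x, y) -> (x, -y)
(-1, 11) -> (-1, -11)

(-1, -11)


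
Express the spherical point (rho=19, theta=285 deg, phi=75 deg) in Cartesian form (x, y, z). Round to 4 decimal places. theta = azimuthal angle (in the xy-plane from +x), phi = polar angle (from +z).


x = 19 * sin(75) * cos(285) = 4.75
y = 19 * sin(75) * sin(285) = -17.7272
z = 19 * cos(75) = 4.9176

(4.75, -17.7272, 4.9176)


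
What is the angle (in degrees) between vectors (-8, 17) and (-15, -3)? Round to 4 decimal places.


dot = -8*-15 + 17*-3 = 69
|u| = 18.7883, |v| = 15.2971
cos(angle) = 0.2401
angle = 76.1088 degrees

76.1088 degrees


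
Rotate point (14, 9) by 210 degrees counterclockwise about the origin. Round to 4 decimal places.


x' = 14*cos(210) - 9*sin(210) = -7.6244
y' = 14*sin(210) + 9*cos(210) = -14.7942

(-7.6244, -14.7942)


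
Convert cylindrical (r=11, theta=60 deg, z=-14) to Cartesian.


x = 11 * cos(60) = 5.5
y = 11 * sin(60) = 9.5263
z = -14

(5.5, 9.5263, -14)


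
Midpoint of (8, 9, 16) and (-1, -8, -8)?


Midpoint = ((8+-1)/2, (9+-8)/2, (16+-8)/2) = (3.5, 0.5, 4)

(3.5, 0.5, 4)


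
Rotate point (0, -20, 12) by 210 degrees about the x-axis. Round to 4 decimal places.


x' = 0
y' = -20*cos(210) - 12*sin(210) = 23.3205
z' = -20*sin(210) + 12*cos(210) = -0.3923

(0, 23.3205, -0.3923)


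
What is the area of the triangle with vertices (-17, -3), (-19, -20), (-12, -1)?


Area = |x1(y2-y3) + x2(y3-y1) + x3(y1-y2)| / 2
= |-17*(-20--1) + -19*(-1--3) + -12*(-3--20)| / 2
= 40.5

40.5


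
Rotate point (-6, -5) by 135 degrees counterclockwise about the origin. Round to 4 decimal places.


x' = -6*cos(135) - -5*sin(135) = 7.7782
y' = -6*sin(135) + -5*cos(135) = -0.7071

(7.7782, -0.7071)


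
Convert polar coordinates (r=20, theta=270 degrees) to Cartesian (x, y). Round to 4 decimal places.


x = 20 * cos(270) = 0
y = 20 * sin(270) = -20

(0, -20)


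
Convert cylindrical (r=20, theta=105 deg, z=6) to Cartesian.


x = 20 * cos(105) = -5.1764
y = 20 * sin(105) = 19.3185
z = 6

(-5.1764, 19.3185, 6)


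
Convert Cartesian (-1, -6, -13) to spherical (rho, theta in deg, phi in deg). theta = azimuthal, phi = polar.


rho = sqrt((-1)^2 + (-6)^2 + (-13)^2) = 14.3527
theta = atan2(-6, -1) = 260.5377 deg
phi = acos(-13/14.3527) = 154.9249 deg

rho = 14.3527, theta = 260.5377 deg, phi = 154.9249 deg


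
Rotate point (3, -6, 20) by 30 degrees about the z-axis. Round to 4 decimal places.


x' = 3*cos(30) - -6*sin(30) = 5.5981
y' = 3*sin(30) + -6*cos(30) = -3.6962
z' = 20

(5.5981, -3.6962, 20)


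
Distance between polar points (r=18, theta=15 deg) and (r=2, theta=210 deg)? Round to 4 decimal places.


d = sqrt(r1^2 + r2^2 - 2*r1*r2*cos(t2-t1))
d = sqrt(18^2 + 2^2 - 2*18*2*cos(210-15)) = 19.9386

19.9386


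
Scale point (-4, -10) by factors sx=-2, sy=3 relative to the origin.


Scaling: (x*sx, y*sy) = (-4*-2, -10*3) = (8, -30)

(8, -30)


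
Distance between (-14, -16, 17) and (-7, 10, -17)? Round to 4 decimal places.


d = sqrt((-7--14)^2 + (10--16)^2 + (-17-17)^2) = 43.3705

43.3705


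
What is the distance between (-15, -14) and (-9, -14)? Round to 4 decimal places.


d = sqrt((-9--15)^2 + (-14--14)^2) = 6

6


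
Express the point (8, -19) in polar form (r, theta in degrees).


r = sqrt(8^2 + (-19)^2) = 20.6155
theta = atan2(-19, 8) = 292.8337 degrees

r = 20.6155, theta = 292.8337 degrees


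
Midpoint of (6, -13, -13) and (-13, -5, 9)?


Midpoint = ((6+-13)/2, (-13+-5)/2, (-13+9)/2) = (-3.5, -9, -2)

(-3.5, -9, -2)


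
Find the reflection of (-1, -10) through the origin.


Reflection through origin: (x, y) -> (-x, -y)
(-1, -10) -> (1, 10)

(1, 10)


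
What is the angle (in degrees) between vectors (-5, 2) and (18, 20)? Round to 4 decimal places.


dot = -5*18 + 2*20 = -50
|u| = 5.3852, |v| = 26.9072
cos(angle) = -0.3451
angle = 110.1858 degrees

110.1858 degrees


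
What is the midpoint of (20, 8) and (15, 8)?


Midpoint = ((20+15)/2, (8+8)/2) = (17.5, 8)

(17.5, 8)


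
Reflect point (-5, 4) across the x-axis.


Reflection across x-axis: (x, y) -> (x, -y)
(-5, 4) -> (-5, -4)

(-5, -4)


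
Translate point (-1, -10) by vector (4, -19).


Translation: (x+dx, y+dy) = (-1+4, -10+-19) = (3, -29)

(3, -29)


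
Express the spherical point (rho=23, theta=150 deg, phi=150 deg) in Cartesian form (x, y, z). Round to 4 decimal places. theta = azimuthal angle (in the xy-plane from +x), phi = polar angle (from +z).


x = 23 * sin(150) * cos(150) = -9.9593
y = 23 * sin(150) * sin(150) = 5.75
z = 23 * cos(150) = -19.9186

(-9.9593, 5.75, -19.9186)


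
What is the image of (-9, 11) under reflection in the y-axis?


Reflection across y-axis: (x, y) -> (-x, y)
(-9, 11) -> (9, 11)

(9, 11)


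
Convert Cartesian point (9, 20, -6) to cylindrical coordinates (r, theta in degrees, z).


r = sqrt(9^2 + 20^2) = 21.9317
theta = atan2(20, 9) = 65.7723 deg
z = -6

r = 21.9317, theta = 65.7723 deg, z = -6


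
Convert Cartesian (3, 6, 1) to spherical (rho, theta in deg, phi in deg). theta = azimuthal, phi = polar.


rho = sqrt(3^2 + 6^2 + 1^2) = 6.7823
theta = atan2(6, 3) = 63.4349 deg
phi = acos(1/6.7823) = 81.5213 deg

rho = 6.7823, theta = 63.4349 deg, phi = 81.5213 deg


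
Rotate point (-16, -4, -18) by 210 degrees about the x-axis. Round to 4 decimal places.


x' = -16
y' = -4*cos(210) - -18*sin(210) = -5.5359
z' = -4*sin(210) + -18*cos(210) = 17.5885

(-16, -5.5359, 17.5885)
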